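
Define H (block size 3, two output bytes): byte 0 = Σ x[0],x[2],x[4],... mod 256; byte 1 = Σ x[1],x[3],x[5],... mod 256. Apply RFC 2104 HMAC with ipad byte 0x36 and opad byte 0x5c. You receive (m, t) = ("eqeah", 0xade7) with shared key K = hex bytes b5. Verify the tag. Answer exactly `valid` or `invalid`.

Key hex bytes b5 is 1 byte ≤ B = 3; zero-pad to 3 bytes: K' = b5 00 00.
K' ⊕ ipad = 83 36 36; K' ⊕ opad = e9 5c 5c.
Inner hash: even-index sum = 395 mod 256 = 139; odd-index sum = 360 mod 256 = 104 → 8b 68.
Outer hash (recomputed tag): even-index sum = 429 mod 256 = 173; odd-index sum = 231 mod 256 = 231 → ad e7.
Recomputed tag = ade7; claimed = ade7 → match.

valid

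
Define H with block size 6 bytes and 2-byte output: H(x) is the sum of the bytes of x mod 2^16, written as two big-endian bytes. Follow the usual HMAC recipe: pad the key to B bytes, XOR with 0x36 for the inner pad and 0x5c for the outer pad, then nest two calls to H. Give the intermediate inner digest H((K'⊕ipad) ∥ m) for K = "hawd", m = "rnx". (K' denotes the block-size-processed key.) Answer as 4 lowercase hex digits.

030c

Key "hawd" = 68 61 77 64 is 4 bytes ≤ B = 6; zero-pad to 6 bytes: K' = 68 61 77 64 00 00.
K' ⊕ ipad = 5e 57 41 52 36 36.
Inner input = 5e 57 41 52 36 36 ∥ 72 6e 78.
Inner hash: sum = 94+87+65+82+54+54+114+110+120 = 780 → 03 0c.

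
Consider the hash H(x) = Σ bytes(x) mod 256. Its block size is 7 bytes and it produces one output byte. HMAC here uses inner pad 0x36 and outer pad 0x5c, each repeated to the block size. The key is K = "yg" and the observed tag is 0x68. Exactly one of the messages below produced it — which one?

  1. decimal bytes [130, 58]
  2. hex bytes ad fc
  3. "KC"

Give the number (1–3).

Key "yg" = 79 67 is 2 bytes ≤ B = 7; zero-pad to 7 bytes: K' = 79 67 00 00 00 00 00.
K' ⊕ ipad = 4f 51 36 36 36 36 36; K' ⊕ opad = 25 3b 5c 5c 5c 5c 5c.
m1: inner = H(4f 51 36 36 36 36 36 82 3a) = 6a; tag = H(25 3b 5c 5c 5c 5c 5c 6a) = 96
m2: inner = H(4f 51 36 36 36 36 36 ad fc) = 57; tag = H(25 3b 5c 5c 5c 5c 5c 57) = 83
m3: inner = H(4f 51 36 36 36 36 36 4b 43) = 3c; tag = H(25 3b 5c 5c 5c 5c 5c 3c) = 68 ← matches

3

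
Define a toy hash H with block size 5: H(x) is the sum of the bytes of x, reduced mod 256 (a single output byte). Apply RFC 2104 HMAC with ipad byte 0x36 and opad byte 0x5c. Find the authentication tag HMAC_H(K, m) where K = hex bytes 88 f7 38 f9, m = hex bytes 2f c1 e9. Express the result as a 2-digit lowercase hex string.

4f

Key hex bytes 88 f7 38 f9 is 4 bytes ≤ B = 5; zero-pad to 5 bytes: K' = 88 f7 38 f9 00.
K' ⊕ ipad = be c1 0e cf 36.  K' ⊕ opad = d4 ab 64 a5 5c.
Inner input = (K'⊕ipad) ∥ m = be c1 0e cf 36 ∥ 2f c1 e9.
Inner hash: sum = 190+193+14+207+54+47+193+233 = 1131; mod 256 = 107 → 6b.
Outer input = (K'⊕opad) ∥ inner = d4 ab 64 a5 5c ∥ 6b.
Outer hash (tag): sum = 212+171+100+165+92+107 = 847; mod 256 = 79 → 4f.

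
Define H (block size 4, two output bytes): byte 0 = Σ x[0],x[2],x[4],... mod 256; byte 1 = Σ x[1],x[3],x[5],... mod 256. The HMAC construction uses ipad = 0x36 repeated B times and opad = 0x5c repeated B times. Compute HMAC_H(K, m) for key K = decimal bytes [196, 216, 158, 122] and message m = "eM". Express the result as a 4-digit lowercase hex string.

5931

Key decimal bytes [196, 216, 158, 122] = c4 d8 9e 7a is exactly B = 4 bytes: K' = c4 d8 9e 7a.
K' ⊕ ipad = f2 ee a8 4c.  K' ⊕ opad = 98 84 c2 26.
Inner input = (K'⊕ipad) ∥ m = f2 ee a8 4c ∥ 65 4d.
Inner hash: even-index sum = 511 mod 256 = 255; odd-index sum = 391 mod 256 = 135 → ff 87.
Outer input = (K'⊕opad) ∥ inner = 98 84 c2 26 ∥ ff 87.
Outer hash (tag): even-index sum = 601 mod 256 = 89; odd-index sum = 305 mod 256 = 49 → 59 31.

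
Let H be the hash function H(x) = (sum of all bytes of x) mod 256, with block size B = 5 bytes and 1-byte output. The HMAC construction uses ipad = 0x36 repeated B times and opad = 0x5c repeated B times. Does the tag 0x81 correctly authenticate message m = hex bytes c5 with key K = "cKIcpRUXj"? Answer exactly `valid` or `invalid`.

valid

Key "cKIcpRUXj" = 63 4b 49 63 70 52 55 58 6a is 9 bytes > B = 5, so hash it first: H(key) = 33, then zero-pad to 5 bytes: K' = 33 00 00 00 00.
K' ⊕ ipad = 05 36 36 36 36; K' ⊕ opad = 6f 5c 5c 5c 5c.
Inner hash: sum = 5+54+54+54+54+197 = 418; mod 256 = 162 → a2.
Outer hash (recomputed tag): sum = 111+92+92+92+92+162 = 641; mod 256 = 129 → 81.
Recomputed tag = 81; claimed = 81 → match.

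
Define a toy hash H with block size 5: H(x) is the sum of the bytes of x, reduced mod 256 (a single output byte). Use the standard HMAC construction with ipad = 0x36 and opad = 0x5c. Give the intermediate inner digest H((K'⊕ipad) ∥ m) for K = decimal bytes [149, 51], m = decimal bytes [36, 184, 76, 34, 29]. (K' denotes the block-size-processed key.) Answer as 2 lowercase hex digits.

b1

Key decimal bytes [149, 51] = 95 33 is 2 bytes ≤ B = 5; zero-pad to 5 bytes: K' = 95 33 00 00 00.
K' ⊕ ipad = a3 05 36 36 36.
Inner input = a3 05 36 36 36 ∥ 24 b8 4c 22 1d.
Inner hash: sum = 163+5+54+54+54+36+184+76+34+29 = 689; mod 256 = 177 → b1.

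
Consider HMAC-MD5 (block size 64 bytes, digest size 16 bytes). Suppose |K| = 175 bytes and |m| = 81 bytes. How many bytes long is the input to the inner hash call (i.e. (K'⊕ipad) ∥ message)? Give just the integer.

Key is 175 > 64 bytes, so it is hashed to 16 bytes then zero-padded to 64: |K'| = 64.
Inner input = (K'⊕ipad) ∥ m → 64 + 81 = 145 bytes.

145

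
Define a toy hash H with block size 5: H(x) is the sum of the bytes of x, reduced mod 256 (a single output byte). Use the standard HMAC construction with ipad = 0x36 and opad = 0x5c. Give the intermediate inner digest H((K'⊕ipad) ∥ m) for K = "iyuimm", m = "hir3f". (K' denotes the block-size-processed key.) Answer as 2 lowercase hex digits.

Key "iyuimm" = 69 79 75 69 6d 6d is 6 bytes > B = 5, so hash it first: H(key) = 9a, then zero-pad to 5 bytes: K' = 9a 00 00 00 00.
K' ⊕ ipad = ac 36 36 36 36.
Inner input = ac 36 36 36 36 ∥ 68 69 72 33 66.
Inner hash: sum = 172+54+54+54+54+104+105+114+51+102 = 864; mod 256 = 96 → 60.

60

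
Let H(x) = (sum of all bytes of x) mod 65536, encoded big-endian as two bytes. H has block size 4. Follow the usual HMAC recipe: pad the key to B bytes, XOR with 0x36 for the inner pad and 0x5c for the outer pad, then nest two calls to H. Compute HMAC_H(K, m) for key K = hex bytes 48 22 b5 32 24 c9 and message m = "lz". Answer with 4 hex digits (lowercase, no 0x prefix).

Key hex bytes 48 22 b5 32 24 c9 is 6 bytes > B = 4, so hash it first: H(key) = 02 3e, then zero-pad to 4 bytes: K' = 02 3e 00 00.
K' ⊕ ipad = 34 08 36 36.  K' ⊕ opad = 5e 62 5c 5c.
Inner input = (K'⊕ipad) ∥ m = 34 08 36 36 ∥ 6c 7a.
Inner hash: sum = 52+8+54+54+108+122 = 398 → 01 8e.
Outer input = (K'⊕opad) ∥ inner = 5e 62 5c 5c ∥ 01 8e.
Outer hash (tag): sum = 94+98+92+92+1+142 = 519 → 02 07.

0207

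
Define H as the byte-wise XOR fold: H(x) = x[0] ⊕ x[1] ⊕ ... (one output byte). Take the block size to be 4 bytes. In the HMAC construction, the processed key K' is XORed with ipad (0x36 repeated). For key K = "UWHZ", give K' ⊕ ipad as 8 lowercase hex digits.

Key "UWHZ" = 55 57 48 5a is exactly B = 4 bytes: K' = 55 57 48 5a.
XOR each byte with 0x36: 55⊕36=63, 57⊕36=61, 48⊕36=7e, 5a⊕36=6c.

63617e6c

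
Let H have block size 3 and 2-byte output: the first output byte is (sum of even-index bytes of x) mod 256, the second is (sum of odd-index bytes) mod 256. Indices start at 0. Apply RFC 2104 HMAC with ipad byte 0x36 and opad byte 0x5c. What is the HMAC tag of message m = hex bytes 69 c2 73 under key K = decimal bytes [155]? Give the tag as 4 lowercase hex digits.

Key decimal bytes [155] = 9b is 1 byte ≤ B = 3; zero-pad to 3 bytes: K' = 9b 00 00.
K' ⊕ ipad = ad 36 36.  K' ⊕ opad = c7 5c 5c.
Inner input = (K'⊕ipad) ∥ m = ad 36 36 ∥ 69 c2 73.
Inner hash: even-index sum = 421 mod 256 = 165; odd-index sum = 274 mod 256 = 18 → a5 12.
Outer input = (K'⊕opad) ∥ inner = c7 5c 5c ∥ a5 12.
Outer hash (tag): even-index sum = 309 mod 256 = 53; odd-index sum = 257 mod 256 = 1 → 35 01.

3501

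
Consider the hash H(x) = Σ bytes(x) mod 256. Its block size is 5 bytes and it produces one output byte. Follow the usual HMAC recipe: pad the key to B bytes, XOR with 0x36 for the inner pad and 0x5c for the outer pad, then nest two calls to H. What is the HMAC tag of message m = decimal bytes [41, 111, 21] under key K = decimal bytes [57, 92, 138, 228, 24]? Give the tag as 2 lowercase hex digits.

Key decimal bytes [57, 92, 138, 228, 24] = 39 5c 8a e4 18 is exactly B = 5 bytes: K' = 39 5c 8a e4 18.
K' ⊕ ipad = 0f 6a bc d2 2e.  K' ⊕ opad = 65 00 d6 b8 44.
Inner input = (K'⊕ipad) ∥ m = 0f 6a bc d2 2e ∥ 29 6f 15.
Inner hash: sum = 15+106+188+210+46+41+111+21 = 738; mod 256 = 226 → e2.
Outer input = (K'⊕opad) ∥ inner = 65 00 d6 b8 44 ∥ e2.
Outer hash (tag): sum = 101+0+214+184+68+226 = 793; mod 256 = 25 → 19.

19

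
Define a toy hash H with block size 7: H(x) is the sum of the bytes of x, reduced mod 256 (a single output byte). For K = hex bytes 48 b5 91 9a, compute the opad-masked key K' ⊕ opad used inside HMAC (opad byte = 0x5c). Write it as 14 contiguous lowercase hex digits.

14e9cdc65c5c5c

Key hex bytes 48 b5 91 9a is 4 bytes ≤ B = 7; zero-pad to 7 bytes: K' = 48 b5 91 9a 00 00 00.
XOR each byte with 0x5c: 48⊕5c=14, b5⊕5c=e9, 91⊕5c=cd, 9a⊕5c=c6, 00⊕5c=5c, 00⊕5c=5c, 00⊕5c=5c.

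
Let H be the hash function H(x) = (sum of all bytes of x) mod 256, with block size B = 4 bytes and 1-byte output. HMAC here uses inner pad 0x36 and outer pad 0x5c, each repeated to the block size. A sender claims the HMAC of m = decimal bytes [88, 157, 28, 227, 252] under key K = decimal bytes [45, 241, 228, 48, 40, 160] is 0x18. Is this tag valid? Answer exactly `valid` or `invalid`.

valid

Key decimal bytes [45, 241, 228, 48, 40, 160] = 2d f1 e4 30 28 a0 is 6 bytes > B = 4, so hash it first: H(key) = fa, then zero-pad to 4 bytes: K' = fa 00 00 00.
K' ⊕ ipad = cc 36 36 36; K' ⊕ opad = a6 5c 5c 5c.
Inner hash: sum = 204+54+54+54+88+157+28+227+252 = 1118; mod 256 = 94 → 5e.
Outer hash (recomputed tag): sum = 166+92+92+92+94 = 536; mod 256 = 24 → 18.
Recomputed tag = 18; claimed = 18 → match.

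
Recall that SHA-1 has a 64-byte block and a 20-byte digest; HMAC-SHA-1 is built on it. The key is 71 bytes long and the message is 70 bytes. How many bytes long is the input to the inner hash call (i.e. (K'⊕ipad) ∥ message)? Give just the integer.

134

Key is 71 > 64 bytes, so it is hashed to 20 bytes then zero-padded to 64: |K'| = 64.
Inner input = (K'⊕ipad) ∥ m → 64 + 70 = 134 bytes.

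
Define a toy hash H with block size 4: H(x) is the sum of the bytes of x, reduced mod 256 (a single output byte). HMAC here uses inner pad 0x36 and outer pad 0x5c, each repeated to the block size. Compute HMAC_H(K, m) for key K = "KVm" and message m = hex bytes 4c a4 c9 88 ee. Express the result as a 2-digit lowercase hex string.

Key "KVm" = 4b 56 6d is 3 bytes ≤ B = 4; zero-pad to 4 bytes: K' = 4b 56 6d 00.
K' ⊕ ipad = 7d 60 5b 36.  K' ⊕ opad = 17 0a 31 5c.
Inner input = (K'⊕ipad) ∥ m = 7d 60 5b 36 ∥ 4c a4 c9 88 ee.
Inner hash: sum = 125+96+91+54+76+164+201+136+238 = 1181; mod 256 = 157 → 9d.
Outer input = (K'⊕opad) ∥ inner = 17 0a 31 5c ∥ 9d.
Outer hash (tag): sum = 23+10+49+92+157 = 331; mod 256 = 75 → 4b.

4b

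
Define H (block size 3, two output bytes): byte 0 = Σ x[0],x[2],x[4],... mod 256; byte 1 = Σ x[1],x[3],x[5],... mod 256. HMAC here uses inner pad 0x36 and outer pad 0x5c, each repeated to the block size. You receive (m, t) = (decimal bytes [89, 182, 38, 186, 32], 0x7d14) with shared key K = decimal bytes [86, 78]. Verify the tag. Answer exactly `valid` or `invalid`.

Key decimal bytes [86, 78] = 56 4e is 2 bytes ≤ B = 3; zero-pad to 3 bytes: K' = 56 4e 00.
K' ⊕ ipad = 60 78 36; K' ⊕ opad = 0a 12 5c.
Inner hash: even-index sum = 518 mod 256 = 6; odd-index sum = 279 mod 256 = 23 → 06 17.
Outer hash (recomputed tag): even-index sum = 125 mod 256 = 125; odd-index sum = 24 mod 256 = 24 → 7d 18.
Recomputed tag = 7d18; claimed = 7d14 → mismatch.

invalid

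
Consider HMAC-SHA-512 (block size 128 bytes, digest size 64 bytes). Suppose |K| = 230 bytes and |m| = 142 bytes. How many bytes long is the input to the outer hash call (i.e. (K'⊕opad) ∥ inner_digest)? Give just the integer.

192

Key is 230 > 128 bytes, so it is hashed to 64 bytes then zero-padded to 128: |K'| = 128.
Outer input = (K'⊕opad) ∥ H(inner) → 128 + 64 = 192 bytes.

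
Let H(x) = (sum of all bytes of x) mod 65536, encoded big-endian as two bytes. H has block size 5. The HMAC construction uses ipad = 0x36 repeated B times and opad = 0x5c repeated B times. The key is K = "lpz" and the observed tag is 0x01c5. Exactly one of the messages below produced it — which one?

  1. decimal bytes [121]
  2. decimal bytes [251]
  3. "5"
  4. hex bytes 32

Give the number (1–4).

4

Key "lpz" = 6c 70 7a is 3 bytes ≤ B = 5; zero-pad to 5 bytes: K' = 6c 70 7a 00 00.
K' ⊕ ipad = 5a 46 4c 36 36; K' ⊕ opad = 30 2c 26 5c 5c.
m1: inner = H(5a 46 4c 36 36 79) = 01 d1; tag = H(30 2c 26 5c 5c 01 d1) = 020c
m2: inner = H(5a 46 4c 36 36 fb) = 02 53; tag = H(30 2c 26 5c 5c 02 53) = 018f
m3: inner = H(5a 46 4c 36 36 35) = 01 8d; tag = H(30 2c 26 5c 5c 01 8d) = 01c8
m4: inner = H(5a 46 4c 36 36 32) = 01 8a; tag = H(30 2c 26 5c 5c 01 8a) = 01c5 ← matches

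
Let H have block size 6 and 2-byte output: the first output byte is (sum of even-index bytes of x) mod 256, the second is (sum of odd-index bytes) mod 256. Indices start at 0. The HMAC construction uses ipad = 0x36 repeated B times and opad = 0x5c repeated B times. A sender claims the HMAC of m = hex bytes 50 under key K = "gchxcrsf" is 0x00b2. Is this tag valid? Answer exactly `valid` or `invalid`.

Key "gchxcrsf" = 67 63 68 78 63 72 73 66 is 8 bytes > B = 6, so hash it first: H(key) = a5 b3, then zero-pad to 6 bytes: K' = a5 b3 00 00 00 00.
K' ⊕ ipad = 93 85 36 36 36 36; K' ⊕ opad = f9 ef 5c 5c 5c 5c.
Inner hash: even-index sum = 335 mod 256 = 79; odd-index sum = 241 mod 256 = 241 → 4f f1.
Outer hash (recomputed tag): even-index sum = 512 mod 256 = 0; odd-index sum = 664 mod 256 = 152 → 00 98.
Recomputed tag = 0098; claimed = 00b2 → mismatch.

invalid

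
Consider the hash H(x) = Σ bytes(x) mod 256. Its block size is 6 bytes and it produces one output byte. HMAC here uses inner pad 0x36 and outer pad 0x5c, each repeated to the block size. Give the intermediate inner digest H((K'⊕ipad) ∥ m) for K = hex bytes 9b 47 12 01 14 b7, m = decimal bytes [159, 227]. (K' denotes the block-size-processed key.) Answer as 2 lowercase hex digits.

9e

Key hex bytes 9b 47 12 01 14 b7 is exactly B = 6 bytes: K' = 9b 47 12 01 14 b7.
K' ⊕ ipad = ad 71 24 37 22 81.
Inner input = ad 71 24 37 22 81 ∥ 9f e3.
Inner hash: sum = 173+113+36+55+34+129+159+227 = 926; mod 256 = 158 → 9e.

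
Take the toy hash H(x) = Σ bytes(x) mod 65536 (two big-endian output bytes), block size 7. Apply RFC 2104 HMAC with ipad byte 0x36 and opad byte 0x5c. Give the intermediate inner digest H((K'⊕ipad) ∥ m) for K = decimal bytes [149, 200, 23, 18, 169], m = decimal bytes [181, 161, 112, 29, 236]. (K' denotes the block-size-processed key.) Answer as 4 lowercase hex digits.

Key decimal bytes [149, 200, 23, 18, 169] = 95 c8 17 12 a9 is 5 bytes ≤ B = 7; zero-pad to 7 bytes: K' = 95 c8 17 12 a9 00 00.
K' ⊕ ipad = a3 fe 21 24 9f 36 36.
Inner input = a3 fe 21 24 9f 36 36 ∥ b5 a1 70 1d ec.
Inner hash: sum = 163+254+33+36+159+54+54+181+161+112+29+236 = 1472 → 05 c0.

05c0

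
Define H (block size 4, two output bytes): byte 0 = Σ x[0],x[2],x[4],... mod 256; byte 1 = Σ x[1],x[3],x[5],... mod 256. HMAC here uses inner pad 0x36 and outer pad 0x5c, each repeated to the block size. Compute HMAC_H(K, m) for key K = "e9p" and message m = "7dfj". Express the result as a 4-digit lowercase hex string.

9bd4

Key "e9p" = 65 39 70 is 3 bytes ≤ B = 4; zero-pad to 4 bytes: K' = 65 39 70 00.
K' ⊕ ipad = 53 0f 46 36.  K' ⊕ opad = 39 65 2c 5c.
Inner input = (K'⊕ipad) ∥ m = 53 0f 46 36 ∥ 37 64 66 6a.
Inner hash: even-index sum = 310 mod 256 = 54; odd-index sum = 275 mod 256 = 19 → 36 13.
Outer input = (K'⊕opad) ∥ inner = 39 65 2c 5c ∥ 36 13.
Outer hash (tag): even-index sum = 155 mod 256 = 155; odd-index sum = 212 mod 256 = 212 → 9b d4.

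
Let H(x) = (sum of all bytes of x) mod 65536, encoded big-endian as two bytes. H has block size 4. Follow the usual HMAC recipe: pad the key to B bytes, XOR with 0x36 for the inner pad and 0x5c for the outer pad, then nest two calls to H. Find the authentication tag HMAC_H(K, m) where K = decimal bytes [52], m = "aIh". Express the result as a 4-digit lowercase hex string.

Key decimal bytes [52] = 34 is 1 byte ≤ B = 4; zero-pad to 4 bytes: K' = 34 00 00 00.
K' ⊕ ipad = 02 36 36 36.  K' ⊕ opad = 68 5c 5c 5c.
Inner input = (K'⊕ipad) ∥ m = 02 36 36 36 ∥ 61 49 68.
Inner hash: sum = 2+54+54+54+97+73+104 = 438 → 01 b6.
Outer input = (K'⊕opad) ∥ inner = 68 5c 5c 5c ∥ 01 b6.
Outer hash (tag): sum = 104+92+92+92+1+182 = 563 → 02 33.

0233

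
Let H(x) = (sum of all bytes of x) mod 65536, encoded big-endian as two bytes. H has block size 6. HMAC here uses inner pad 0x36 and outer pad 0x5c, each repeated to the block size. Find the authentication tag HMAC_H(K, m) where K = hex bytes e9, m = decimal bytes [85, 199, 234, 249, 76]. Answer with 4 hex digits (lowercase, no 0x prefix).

02be

Key hex bytes e9 is 1 byte ≤ B = 6; zero-pad to 6 bytes: K' = e9 00 00 00 00 00.
K' ⊕ ipad = df 36 36 36 36 36.  K' ⊕ opad = b5 5c 5c 5c 5c 5c.
Inner input = (K'⊕ipad) ∥ m = df 36 36 36 36 36 ∥ 55 c7 ea f9 4c.
Inner hash: sum = 223+54+54+54+54+54+85+199+234+249+76 = 1336 → 05 38.
Outer input = (K'⊕opad) ∥ inner = b5 5c 5c 5c 5c 5c ∥ 05 38.
Outer hash (tag): sum = 181+92+92+92+92+92+5+56 = 702 → 02 be.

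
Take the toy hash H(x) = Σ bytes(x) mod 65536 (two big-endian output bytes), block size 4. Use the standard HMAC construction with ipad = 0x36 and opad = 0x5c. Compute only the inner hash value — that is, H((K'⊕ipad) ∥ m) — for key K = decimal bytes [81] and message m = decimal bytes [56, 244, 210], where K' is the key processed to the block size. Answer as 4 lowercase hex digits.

Key decimal bytes [81] = 51 is 1 byte ≤ B = 4; zero-pad to 4 bytes: K' = 51 00 00 00.
K' ⊕ ipad = 67 36 36 36.
Inner input = 67 36 36 36 ∥ 38 f4 d2.
Inner hash: sum = 103+54+54+54+56+244+210 = 775 → 03 07.

0307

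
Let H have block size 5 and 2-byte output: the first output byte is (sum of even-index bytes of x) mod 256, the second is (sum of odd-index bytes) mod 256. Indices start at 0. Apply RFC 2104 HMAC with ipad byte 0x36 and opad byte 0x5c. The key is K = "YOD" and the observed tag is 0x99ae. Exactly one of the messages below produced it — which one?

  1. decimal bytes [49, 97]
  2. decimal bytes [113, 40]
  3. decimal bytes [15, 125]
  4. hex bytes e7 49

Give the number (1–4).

2

Key "YOD" = 59 4f 44 is 3 bytes ≤ B = 5; zero-pad to 5 bytes: K' = 59 4f 44 00 00.
K' ⊕ ipad = 6f 79 72 36 36; K' ⊕ opad = 05 13 18 5c 5c.
m1: inner = H(6f 79 72 36 36 31 61) = 78 e0; tag = H(05 13 18 5c 5c 78 e0) = 59e7
m2: inner = H(6f 79 72 36 36 71 28) = 3f 20; tag = H(05 13 18 5c 5c 3f 20) = 99ae ← matches
m3: inner = H(6f 79 72 36 36 0f 7d) = 94 be; tag = H(05 13 18 5c 5c 94 be) = 3703
m4: inner = H(6f 79 72 36 36 e7 49) = 60 96; tag = H(05 13 18 5c 5c 60 96) = 0fcf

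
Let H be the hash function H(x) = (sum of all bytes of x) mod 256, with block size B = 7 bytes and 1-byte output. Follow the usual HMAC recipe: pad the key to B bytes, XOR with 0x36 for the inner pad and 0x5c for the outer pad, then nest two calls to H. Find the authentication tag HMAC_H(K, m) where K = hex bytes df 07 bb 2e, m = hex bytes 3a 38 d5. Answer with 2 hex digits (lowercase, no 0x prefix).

Key hex bytes df 07 bb 2e is 4 bytes ≤ B = 7; zero-pad to 7 bytes: K' = df 07 bb 2e 00 00 00.
K' ⊕ ipad = e9 31 8d 18 36 36 36.  K' ⊕ opad = 83 5b e7 72 5c 5c 5c.
Inner input = (K'⊕ipad) ∥ m = e9 31 8d 18 36 36 36 ∥ 3a 38 d5.
Inner hash: sum = 233+49+141+24+54+54+54+58+56+213 = 936; mod 256 = 168 → a8.
Outer input = (K'⊕opad) ∥ inner = 83 5b e7 72 5c 5c 5c ∥ a8.
Outer hash (tag): sum = 131+91+231+114+92+92+92+168 = 1011; mod 256 = 243 → f3.

f3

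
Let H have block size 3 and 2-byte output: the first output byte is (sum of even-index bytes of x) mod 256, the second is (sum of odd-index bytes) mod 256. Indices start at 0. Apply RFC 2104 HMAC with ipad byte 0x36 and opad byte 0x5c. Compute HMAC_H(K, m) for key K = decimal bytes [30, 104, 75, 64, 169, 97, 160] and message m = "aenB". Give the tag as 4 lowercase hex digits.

58b6

Key decimal bytes [30, 104, 75, 64, 169, 97, 160] = 1e 68 4b 40 a9 61 a0 is 7 bytes > B = 3, so hash it first: H(key) = b2 09, then zero-pad to 3 bytes: K' = b2 09 00.
K' ⊕ ipad = 84 3f 36.  K' ⊕ opad = ee 55 5c.
Inner input = (K'⊕ipad) ∥ m = 84 3f 36 ∥ 61 65 6e 42.
Inner hash: even-index sum = 353 mod 256 = 97; odd-index sum = 270 mod 256 = 14 → 61 0e.
Outer input = (K'⊕opad) ∥ inner = ee 55 5c ∥ 61 0e.
Outer hash (tag): even-index sum = 344 mod 256 = 88; odd-index sum = 182 mod 256 = 182 → 58 b6.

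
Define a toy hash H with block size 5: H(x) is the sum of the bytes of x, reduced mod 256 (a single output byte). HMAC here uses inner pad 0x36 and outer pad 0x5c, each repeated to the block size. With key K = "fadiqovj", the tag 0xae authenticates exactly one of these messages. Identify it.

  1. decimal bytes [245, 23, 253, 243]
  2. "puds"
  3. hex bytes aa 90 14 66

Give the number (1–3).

1

Key "fadiqovj" = 66 61 64 69 71 6f 76 6a is 8 bytes > B = 5, so hash it first: H(key) = 54, then zero-pad to 5 bytes: K' = 54 00 00 00 00.
K' ⊕ ipad = 62 36 36 36 36; K' ⊕ opad = 08 5c 5c 5c 5c.
m1: inner = H(62 36 36 36 36 f5 17 fd f3) = 36; tag = H(08 5c 5c 5c 5c 36) = ae ← matches
m2: inner = H(62 36 36 36 36 70 75 64 73) = f6; tag = H(08 5c 5c 5c 5c f6) = 6e
m3: inner = H(62 36 36 36 36 aa 90 14 66) = ee; tag = H(08 5c 5c 5c 5c ee) = 66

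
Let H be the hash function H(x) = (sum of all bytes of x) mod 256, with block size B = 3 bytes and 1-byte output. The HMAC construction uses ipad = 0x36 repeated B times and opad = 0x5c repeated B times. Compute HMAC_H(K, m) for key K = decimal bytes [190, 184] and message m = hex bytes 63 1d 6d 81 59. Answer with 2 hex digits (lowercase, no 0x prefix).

Key decimal bytes [190, 184] = be b8 is 2 bytes ≤ B = 3; zero-pad to 3 bytes: K' = be b8 00.
K' ⊕ ipad = 88 8e 36.  K' ⊕ opad = e2 e4 5c.
Inner input = (K'⊕ipad) ∥ m = 88 8e 36 ∥ 63 1d 6d 81 59.
Inner hash: sum = 136+142+54+99+29+109+129+89 = 787; mod 256 = 19 → 13.
Outer input = (K'⊕opad) ∥ inner = e2 e4 5c ∥ 13.
Outer hash (tag): sum = 226+228+92+19 = 565; mod 256 = 53 → 35.

35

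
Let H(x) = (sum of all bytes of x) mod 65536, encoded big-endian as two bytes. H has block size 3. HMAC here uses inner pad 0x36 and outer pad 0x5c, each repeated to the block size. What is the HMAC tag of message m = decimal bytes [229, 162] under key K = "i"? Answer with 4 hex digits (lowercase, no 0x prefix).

0141

Key "i" = 69 is 1 byte ≤ B = 3; zero-pad to 3 bytes: K' = 69 00 00.
K' ⊕ ipad = 5f 36 36.  K' ⊕ opad = 35 5c 5c.
Inner input = (K'⊕ipad) ∥ m = 5f 36 36 ∥ e5 a2.
Inner hash: sum = 95+54+54+229+162 = 594 → 02 52.
Outer input = (K'⊕opad) ∥ inner = 35 5c 5c ∥ 02 52.
Outer hash (tag): sum = 53+92+92+2+82 = 321 → 01 41.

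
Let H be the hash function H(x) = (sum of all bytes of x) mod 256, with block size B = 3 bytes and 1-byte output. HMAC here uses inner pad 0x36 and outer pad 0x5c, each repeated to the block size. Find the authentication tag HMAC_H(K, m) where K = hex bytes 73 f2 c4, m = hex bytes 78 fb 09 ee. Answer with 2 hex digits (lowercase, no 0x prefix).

da

Key hex bytes 73 f2 c4 is exactly B = 3 bytes: K' = 73 f2 c4.
K' ⊕ ipad = 45 c4 f2.  K' ⊕ opad = 2f ae 98.
Inner input = (K'⊕ipad) ∥ m = 45 c4 f2 ∥ 78 fb 09 ee.
Inner hash: sum = 69+196+242+120+251+9+238 = 1125; mod 256 = 101 → 65.
Outer input = (K'⊕opad) ∥ inner = 2f ae 98 ∥ 65.
Outer hash (tag): sum = 47+174+152+101 = 474; mod 256 = 218 → da.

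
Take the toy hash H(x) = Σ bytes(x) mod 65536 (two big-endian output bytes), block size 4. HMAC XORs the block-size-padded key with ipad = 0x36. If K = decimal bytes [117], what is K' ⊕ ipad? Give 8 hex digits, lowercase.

43363636

Key decimal bytes [117] = 75 is 1 byte ≤ B = 4; zero-pad to 4 bytes: K' = 75 00 00 00.
XOR each byte with 0x36: 75⊕36=43, 00⊕36=36, 00⊕36=36, 00⊕36=36.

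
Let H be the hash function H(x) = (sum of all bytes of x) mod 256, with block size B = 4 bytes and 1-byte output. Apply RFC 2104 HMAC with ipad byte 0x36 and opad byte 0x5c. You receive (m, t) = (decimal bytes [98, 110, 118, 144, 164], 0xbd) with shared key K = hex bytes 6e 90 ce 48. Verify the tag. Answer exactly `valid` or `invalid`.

Key hex bytes 6e 90 ce 48 is exactly B = 4 bytes: K' = 6e 90 ce 48.
K' ⊕ ipad = 58 a6 f8 7e; K' ⊕ opad = 32 cc 92 14.
Inner hash: sum = 88+166+248+126+98+110+118+144+164 = 1262; mod 256 = 238 → ee.
Outer hash (recomputed tag): sum = 50+204+146+20+238 = 658; mod 256 = 146 → 92.
Recomputed tag = 92; claimed = bd → mismatch.

invalid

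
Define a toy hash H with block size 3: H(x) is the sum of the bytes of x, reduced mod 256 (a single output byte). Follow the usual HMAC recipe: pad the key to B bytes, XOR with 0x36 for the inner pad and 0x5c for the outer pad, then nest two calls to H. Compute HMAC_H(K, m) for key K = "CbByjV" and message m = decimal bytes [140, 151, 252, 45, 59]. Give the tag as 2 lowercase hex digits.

Key "CbByjV" = 43 62 42 79 6a 56 is 6 bytes > B = 3, so hash it first: H(key) = 20, then zero-pad to 3 bytes: K' = 20 00 00.
K' ⊕ ipad = 16 36 36.  K' ⊕ opad = 7c 5c 5c.
Inner input = (K'⊕ipad) ∥ m = 16 36 36 ∥ 8c 97 fc 2d 3b.
Inner hash: sum = 22+54+54+140+151+252+45+59 = 777; mod 256 = 9 → 09.
Outer input = (K'⊕opad) ∥ inner = 7c 5c 5c ∥ 09.
Outer hash (tag): sum = 124+92+92+9 = 317; mod 256 = 61 → 3d.

3d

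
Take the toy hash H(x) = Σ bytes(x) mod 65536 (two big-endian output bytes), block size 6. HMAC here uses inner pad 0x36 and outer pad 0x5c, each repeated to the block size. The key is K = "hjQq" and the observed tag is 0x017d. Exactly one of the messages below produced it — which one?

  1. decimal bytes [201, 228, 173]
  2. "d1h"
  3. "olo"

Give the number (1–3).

Key "hjQq" = 68 6a 51 71 is 4 bytes ≤ B = 6; zero-pad to 6 bytes: K' = 68 6a 51 71 00 00.
K' ⊕ ipad = 5e 5c 67 47 36 36; K' ⊕ opad = 34 36 0d 2d 5c 5c.
m1: inner = H(5e 5c 67 47 36 36 c9 e4 ad) = 04 2e; tag = H(34 36 0d 2d 5c 5c 04 2e) = 018e
m2: inner = H(5e 5c 67 47 36 36 64 31 68) = 02 d1; tag = H(34 36 0d 2d 5c 5c 02 d1) = 022f
m3: inner = H(5e 5c 67 47 36 36 6f 6c 6f) = 03 1e; tag = H(34 36 0d 2d 5c 5c 03 1e) = 017d ← matches

3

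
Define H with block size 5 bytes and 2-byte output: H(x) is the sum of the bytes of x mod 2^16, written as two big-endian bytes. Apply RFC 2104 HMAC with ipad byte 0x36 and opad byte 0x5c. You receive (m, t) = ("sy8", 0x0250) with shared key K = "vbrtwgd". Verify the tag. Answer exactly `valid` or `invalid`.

invalid

Key "vbrtwgd" = 76 62 72 74 77 67 64 is 7 bytes > B = 5, so hash it first: H(key) = 03 00, then zero-pad to 5 bytes: K' = 03 00 00 00 00.
K' ⊕ ipad = 35 36 36 36 36; K' ⊕ opad = 5f 5c 5c 5c 5c.
Inner hash: sum = 53+54+54+54+54+115+121+56 = 561 → 02 31.
Outer hash (recomputed tag): sum = 95+92+92+92+92+2+49 = 514 → 02 02.
Recomputed tag = 0202; claimed = 0250 → mismatch.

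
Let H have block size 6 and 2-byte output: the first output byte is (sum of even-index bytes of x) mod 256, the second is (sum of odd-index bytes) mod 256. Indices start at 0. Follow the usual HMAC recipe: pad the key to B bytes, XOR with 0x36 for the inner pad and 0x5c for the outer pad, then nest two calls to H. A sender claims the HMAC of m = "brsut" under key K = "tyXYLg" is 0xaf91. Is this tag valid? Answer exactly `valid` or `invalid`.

Key "tyXYLg" = 74 79 58 59 4c 67 is exactly B = 6 bytes: K' = 74 79 58 59 4c 67.
K' ⊕ ipad = 42 4f 6e 6f 7a 51; K' ⊕ opad = 28 25 04 05 10 3b.
Inner hash: even-index sum = 627 mod 256 = 115; odd-index sum = 502 mod 256 = 246 → 73 f6.
Outer hash (recomputed tag): even-index sum = 175 mod 256 = 175; odd-index sum = 347 mod 256 = 91 → af 5b.
Recomputed tag = af5b; claimed = af91 → mismatch.

invalid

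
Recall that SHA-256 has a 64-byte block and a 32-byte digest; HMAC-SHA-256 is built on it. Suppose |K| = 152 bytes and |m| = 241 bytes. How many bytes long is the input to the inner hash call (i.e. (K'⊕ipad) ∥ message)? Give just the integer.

Key is 152 > 64 bytes, so it is hashed to 32 bytes then zero-padded to 64: |K'| = 64.
Inner input = (K'⊕ipad) ∥ m → 64 + 241 = 305 bytes.

305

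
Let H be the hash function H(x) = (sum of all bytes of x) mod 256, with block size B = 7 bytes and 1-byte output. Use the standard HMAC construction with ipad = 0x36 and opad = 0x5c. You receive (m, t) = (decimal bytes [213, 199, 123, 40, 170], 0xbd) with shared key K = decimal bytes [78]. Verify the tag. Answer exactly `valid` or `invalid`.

Key decimal bytes [78] = 4e is 1 byte ≤ B = 7; zero-pad to 7 bytes: K' = 4e 00 00 00 00 00 00.
K' ⊕ ipad = 78 36 36 36 36 36 36; K' ⊕ opad = 12 5c 5c 5c 5c 5c 5c.
Inner hash: sum = 120+54+54+54+54+54+54+213+199+123+40+170 = 1189; mod 256 = 165 → a5.
Outer hash (recomputed tag): sum = 18+92+92+92+92+92+92+165 = 735; mod 256 = 223 → df.
Recomputed tag = df; claimed = bd → mismatch.

invalid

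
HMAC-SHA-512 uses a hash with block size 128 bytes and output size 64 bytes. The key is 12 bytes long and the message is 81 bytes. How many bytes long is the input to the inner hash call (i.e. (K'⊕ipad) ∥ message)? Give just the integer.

209

Key is 12 ≤ 128 bytes, zero-padded: |K'| = 128.
Inner input = (K'⊕ipad) ∥ m → 128 + 81 = 209 bytes.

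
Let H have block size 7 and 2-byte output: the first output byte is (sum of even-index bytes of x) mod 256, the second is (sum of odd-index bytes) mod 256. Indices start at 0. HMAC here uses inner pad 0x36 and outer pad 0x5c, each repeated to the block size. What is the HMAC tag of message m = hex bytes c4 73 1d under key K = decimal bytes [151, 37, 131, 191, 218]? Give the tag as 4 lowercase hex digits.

Key decimal bytes [151, 37, 131, 191, 218] = 97 25 83 bf da is 5 bytes ≤ B = 7; zero-pad to 7 bytes: K' = 97 25 83 bf da 00 00.
K' ⊕ ipad = a1 13 b5 89 ec 36 36.  K' ⊕ opad = cb 79 df e3 86 5c 5c.
Inner input = (K'⊕ipad) ∥ m = a1 13 b5 89 ec 36 36 ∥ c4 73 1d.
Inner hash: even-index sum = 747 mod 256 = 235; odd-index sum = 435 mod 256 = 179 → eb b3.
Outer input = (K'⊕opad) ∥ inner = cb 79 df e3 86 5c 5c ∥ eb b3.
Outer hash (tag): even-index sum = 831 mod 256 = 63; odd-index sum = 675 mod 256 = 163 → 3f a3.

3fa3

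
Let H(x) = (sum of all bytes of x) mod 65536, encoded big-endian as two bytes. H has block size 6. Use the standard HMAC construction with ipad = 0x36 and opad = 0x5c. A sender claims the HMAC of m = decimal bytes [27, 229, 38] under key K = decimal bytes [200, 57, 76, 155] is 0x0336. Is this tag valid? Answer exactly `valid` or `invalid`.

invalid

Key decimal bytes [200, 57, 76, 155] = c8 39 4c 9b is 4 bytes ≤ B = 6; zero-pad to 6 bytes: K' = c8 39 4c 9b 00 00.
K' ⊕ ipad = fe 0f 7a ad 36 36; K' ⊕ opad = 94 65 10 c7 5c 5c.
Inner hash: sum = 254+15+122+173+54+54+27+229+38 = 966 → 03 c6.
Outer hash (recomputed tag): sum = 148+101+16+199+92+92+3+198 = 849 → 03 51.
Recomputed tag = 0351; claimed = 0336 → mismatch.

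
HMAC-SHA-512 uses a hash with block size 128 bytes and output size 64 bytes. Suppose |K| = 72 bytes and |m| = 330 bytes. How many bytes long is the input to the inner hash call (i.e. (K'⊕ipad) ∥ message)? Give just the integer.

458

Key is 72 ≤ 128 bytes, zero-padded: |K'| = 128.
Inner input = (K'⊕ipad) ∥ m → 128 + 330 = 458 bytes.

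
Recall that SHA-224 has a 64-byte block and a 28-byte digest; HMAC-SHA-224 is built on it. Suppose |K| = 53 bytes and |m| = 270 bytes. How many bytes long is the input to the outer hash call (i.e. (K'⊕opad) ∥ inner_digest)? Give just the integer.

Key is 53 ≤ 64 bytes, zero-padded: |K'| = 64.
Outer input = (K'⊕opad) ∥ H(inner) → 64 + 28 = 92 bytes.

92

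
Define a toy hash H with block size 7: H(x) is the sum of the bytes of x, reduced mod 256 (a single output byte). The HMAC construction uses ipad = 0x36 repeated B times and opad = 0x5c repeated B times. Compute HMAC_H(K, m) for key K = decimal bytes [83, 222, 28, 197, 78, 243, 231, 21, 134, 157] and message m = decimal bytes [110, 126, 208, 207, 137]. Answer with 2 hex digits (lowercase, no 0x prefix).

Key decimal bytes [83, 222, 28, 197, 78, 243, 231, 21, 134, 157] = 53 de 1c c5 4e f3 e7 15 86 9d is 10 bytes > B = 7, so hash it first: H(key) = 72, then zero-pad to 7 bytes: K' = 72 00 00 00 00 00 00.
K' ⊕ ipad = 44 36 36 36 36 36 36.  K' ⊕ opad = 2e 5c 5c 5c 5c 5c 5c.
Inner input = (K'⊕ipad) ∥ m = 44 36 36 36 36 36 36 ∥ 6e 7e d0 cf 89.
Inner hash: sum = 68+54+54+54+54+54+54+110+126+208+207+137 = 1180; mod 256 = 156 → 9c.
Outer input = (K'⊕opad) ∥ inner = 2e 5c 5c 5c 5c 5c 5c ∥ 9c.
Outer hash (tag): sum = 46+92+92+92+92+92+92+156 = 754; mod 256 = 242 → f2.

f2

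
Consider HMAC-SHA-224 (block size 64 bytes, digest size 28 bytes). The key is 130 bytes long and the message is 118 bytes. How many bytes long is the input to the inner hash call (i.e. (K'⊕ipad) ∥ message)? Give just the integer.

182

Key is 130 > 64 bytes, so it is hashed to 28 bytes then zero-padded to 64: |K'| = 64.
Inner input = (K'⊕ipad) ∥ m → 64 + 118 = 182 bytes.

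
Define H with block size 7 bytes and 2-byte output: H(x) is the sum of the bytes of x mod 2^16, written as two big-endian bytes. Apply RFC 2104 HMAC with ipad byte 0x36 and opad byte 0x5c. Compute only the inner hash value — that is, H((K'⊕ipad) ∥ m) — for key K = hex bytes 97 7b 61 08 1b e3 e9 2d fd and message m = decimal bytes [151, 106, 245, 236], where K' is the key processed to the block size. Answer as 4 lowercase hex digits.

04dc

Key hex bytes 97 7b 61 08 1b e3 e9 2d fd is 9 bytes > B = 7, so hash it first: H(key) = 04 8c, then zero-pad to 7 bytes: K' = 04 8c 00 00 00 00 00.
K' ⊕ ipad = 32 ba 36 36 36 36 36.
Inner input = 32 ba 36 36 36 36 36 ∥ 97 6a f5 ec.
Inner hash: sum = 50+186+54+54+54+54+54+151+106+245+236 = 1244 → 04 dc.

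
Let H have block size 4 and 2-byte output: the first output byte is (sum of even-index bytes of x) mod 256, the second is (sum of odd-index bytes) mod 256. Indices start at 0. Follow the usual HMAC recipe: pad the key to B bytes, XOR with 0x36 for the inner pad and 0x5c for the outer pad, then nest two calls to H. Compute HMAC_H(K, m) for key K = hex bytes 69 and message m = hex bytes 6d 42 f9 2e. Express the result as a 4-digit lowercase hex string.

Key hex bytes 69 is 1 byte ≤ B = 4; zero-pad to 4 bytes: K' = 69 00 00 00.
K' ⊕ ipad = 5f 36 36 36.  K' ⊕ opad = 35 5c 5c 5c.
Inner input = (K'⊕ipad) ∥ m = 5f 36 36 36 ∥ 6d 42 f9 2e.
Inner hash: even-index sum = 507 mod 256 = 251; odd-index sum = 220 mod 256 = 220 → fb dc.
Outer input = (K'⊕opad) ∥ inner = 35 5c 5c 5c ∥ fb dc.
Outer hash (tag): even-index sum = 396 mod 256 = 140; odd-index sum = 404 mod 256 = 148 → 8c 94.

8c94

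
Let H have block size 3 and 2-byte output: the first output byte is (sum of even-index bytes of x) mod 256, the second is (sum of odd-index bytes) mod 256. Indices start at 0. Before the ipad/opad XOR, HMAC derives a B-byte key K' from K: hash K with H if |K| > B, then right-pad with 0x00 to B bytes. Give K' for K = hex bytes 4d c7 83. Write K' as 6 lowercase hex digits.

Key hex bytes 4d c7 83 is exactly B = 3 bytes: K' = 4d c7 83.

4dc783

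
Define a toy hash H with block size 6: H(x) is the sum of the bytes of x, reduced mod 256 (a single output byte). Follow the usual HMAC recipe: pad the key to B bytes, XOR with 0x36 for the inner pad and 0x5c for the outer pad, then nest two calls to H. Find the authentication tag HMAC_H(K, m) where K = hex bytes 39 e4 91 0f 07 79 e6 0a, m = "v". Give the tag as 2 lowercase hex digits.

dc

Key hex bytes 39 e4 91 0f 07 79 e6 0a is 8 bytes > B = 6, so hash it first: H(key) = 2d, then zero-pad to 6 bytes: K' = 2d 00 00 00 00 00.
K' ⊕ ipad = 1b 36 36 36 36 36.  K' ⊕ opad = 71 5c 5c 5c 5c 5c.
Inner input = (K'⊕ipad) ∥ m = 1b 36 36 36 36 36 ∥ 76.
Inner hash: sum = 27+54+54+54+54+54+118 = 415; mod 256 = 159 → 9f.
Outer input = (K'⊕opad) ∥ inner = 71 5c 5c 5c 5c 5c ∥ 9f.
Outer hash (tag): sum = 113+92+92+92+92+92+159 = 732; mod 256 = 220 → dc.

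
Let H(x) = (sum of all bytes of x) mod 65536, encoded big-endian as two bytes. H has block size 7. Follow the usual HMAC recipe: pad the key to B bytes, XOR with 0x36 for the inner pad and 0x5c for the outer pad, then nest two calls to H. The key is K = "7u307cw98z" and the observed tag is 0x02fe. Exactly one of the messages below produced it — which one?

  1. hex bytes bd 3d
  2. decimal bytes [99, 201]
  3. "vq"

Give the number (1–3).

Key "7u307cw98z" = 37 75 33 30 37 63 77 39 38 7a is 10 bytes > B = 7, so hash it first: H(key) = 03 0b, then zero-pad to 7 bytes: K' = 03 0b 00 00 00 00 00.
K' ⊕ ipad = 35 3d 36 36 36 36 36; K' ⊕ opad = 5f 57 5c 5c 5c 5c 5c.
m1: inner = H(35 3d 36 36 36 36 36 bd 3d) = 02 7a; tag = H(5f 57 5c 5c 5c 5c 5c 02 7a) = 02fe ← matches
m2: inner = H(35 3d 36 36 36 36 36 63 c9) = 02 ac; tag = H(5f 57 5c 5c 5c 5c 5c 02 ac) = 0330
m3: inner = H(35 3d 36 36 36 36 36 76 71) = 02 67; tag = H(5f 57 5c 5c 5c 5c 5c 02 67) = 02eb

1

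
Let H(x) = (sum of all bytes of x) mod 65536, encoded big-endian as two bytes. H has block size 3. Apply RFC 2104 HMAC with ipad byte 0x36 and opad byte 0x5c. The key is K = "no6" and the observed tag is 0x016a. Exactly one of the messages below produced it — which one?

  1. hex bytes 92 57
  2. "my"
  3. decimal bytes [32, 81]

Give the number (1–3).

Key "no6" = 6e 6f 36 is exactly B = 3 bytes: K' = 6e 6f 36.
K' ⊕ ipad = 58 59 00; K' ⊕ opad = 32 33 6a.
m1: inner = H(58 59 00 92 57) = 01 9a; tag = H(32 33 6a 01 9a) = 016a ← matches
m2: inner = H(58 59 00 6d 79) = 01 97; tag = H(32 33 6a 01 97) = 0167
m3: inner = H(58 59 00 20 51) = 01 22; tag = H(32 33 6a 01 22) = 00f2

1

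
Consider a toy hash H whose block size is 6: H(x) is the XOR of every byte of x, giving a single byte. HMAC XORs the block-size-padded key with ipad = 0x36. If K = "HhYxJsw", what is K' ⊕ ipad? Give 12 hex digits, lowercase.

Key "HhYxJsw" = 48 68 59 78 4a 73 77 is 7 bytes > B = 6, so hash it first: H(key) = 4f, then zero-pad to 6 bytes: K' = 4f 00 00 00 00 00.
XOR each byte with 0x36: 4f⊕36=79, 00⊕36=36, 00⊕36=36, 00⊕36=36, 00⊕36=36, 00⊕36=36.

793636363636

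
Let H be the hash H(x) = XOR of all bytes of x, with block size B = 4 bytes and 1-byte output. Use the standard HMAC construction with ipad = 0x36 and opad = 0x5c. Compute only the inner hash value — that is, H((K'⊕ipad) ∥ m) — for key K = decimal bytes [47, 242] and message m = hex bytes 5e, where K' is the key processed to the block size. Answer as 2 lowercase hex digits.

83

Key decimal bytes [47, 242] = 2f f2 is 2 bytes ≤ B = 4; zero-pad to 4 bytes: K' = 2f f2 00 00.
K' ⊕ ipad = 19 c4 36 36.
Inner input = 19 c4 36 36 ∥ 5e.
Inner hash: XOR 19⊕c4⊕36⊕36⊕5e = 83.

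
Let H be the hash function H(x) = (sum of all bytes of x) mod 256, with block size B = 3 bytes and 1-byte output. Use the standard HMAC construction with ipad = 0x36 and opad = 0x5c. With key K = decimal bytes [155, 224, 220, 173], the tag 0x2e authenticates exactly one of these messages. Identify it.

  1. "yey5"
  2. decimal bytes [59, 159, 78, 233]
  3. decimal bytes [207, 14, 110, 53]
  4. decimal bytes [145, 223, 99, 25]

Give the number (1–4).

3

Key decimal bytes [155, 224, 220, 173] = 9b e0 dc ad is 4 bytes > B = 3, so hash it first: H(key) = 04, then zero-pad to 3 bytes: K' = 04 00 00.
K' ⊕ ipad = 32 36 36; K' ⊕ opad = 58 5c 5c.
m1: inner = H(32 36 36 79 65 79 35) = 2a; tag = H(58 5c 5c 2a) = 3a
m2: inner = H(32 36 36 3b 9f 4e e9) = af; tag = H(58 5c 5c af) = bf
m3: inner = H(32 36 36 cf 0e 6e 35) = 1e; tag = H(58 5c 5c 1e) = 2e ← matches
m4: inner = H(32 36 36 91 df 63 19) = 8a; tag = H(58 5c 5c 8a) = 9a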